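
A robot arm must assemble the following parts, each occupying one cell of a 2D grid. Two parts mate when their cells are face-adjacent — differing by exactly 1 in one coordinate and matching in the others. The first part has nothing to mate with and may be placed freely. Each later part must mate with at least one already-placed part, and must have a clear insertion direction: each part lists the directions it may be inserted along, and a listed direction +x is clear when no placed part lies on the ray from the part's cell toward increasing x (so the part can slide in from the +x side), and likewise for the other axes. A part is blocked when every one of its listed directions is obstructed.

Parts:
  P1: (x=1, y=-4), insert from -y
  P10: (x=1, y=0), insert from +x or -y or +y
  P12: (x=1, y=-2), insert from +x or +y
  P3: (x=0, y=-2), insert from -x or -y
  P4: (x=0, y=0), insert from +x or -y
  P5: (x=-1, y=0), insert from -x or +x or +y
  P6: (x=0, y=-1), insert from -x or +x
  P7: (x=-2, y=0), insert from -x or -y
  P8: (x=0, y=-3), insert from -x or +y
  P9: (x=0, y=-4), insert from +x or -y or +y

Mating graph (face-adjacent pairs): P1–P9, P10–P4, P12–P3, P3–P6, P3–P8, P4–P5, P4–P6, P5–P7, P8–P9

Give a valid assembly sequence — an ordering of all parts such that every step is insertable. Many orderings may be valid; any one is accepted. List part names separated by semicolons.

P7; P5; P4; P10; P6; P3; P12; P8; P9; P1

1. P7@(-2, 0) [-x clear] — {P7}
2. P5@(-1, 0) [+x clear] — {P5, P7}
3. P4@(0, 0) [+x clear] — {P4, P5, P7}
4. P10@(1, 0) [+x clear] — {P10, P4, P5, P7}
5. P6@(0, -1) [-x clear] — {P10, P4, P5, P6, P7}
6. P3@(0, -2) [-x clear] — {P10, P3, P4, P5, P6, P7}
7. P12@(1, -2) [+x clear] — {P10, P12, P3, P4, P5, P6, P7}
8. P8@(0, -3) [-x clear] — {P10, P12, P3, P4, P5, P6, P7, P8}
9. P9@(0, -4) [+x clear] — {P10, P12, P3, P4, P5, P6, P7, P8, P9}
10. P1@(1, -4) [-y clear] — {P1, P10, P12, P3, P4, P5, P6, P7, P8, P9}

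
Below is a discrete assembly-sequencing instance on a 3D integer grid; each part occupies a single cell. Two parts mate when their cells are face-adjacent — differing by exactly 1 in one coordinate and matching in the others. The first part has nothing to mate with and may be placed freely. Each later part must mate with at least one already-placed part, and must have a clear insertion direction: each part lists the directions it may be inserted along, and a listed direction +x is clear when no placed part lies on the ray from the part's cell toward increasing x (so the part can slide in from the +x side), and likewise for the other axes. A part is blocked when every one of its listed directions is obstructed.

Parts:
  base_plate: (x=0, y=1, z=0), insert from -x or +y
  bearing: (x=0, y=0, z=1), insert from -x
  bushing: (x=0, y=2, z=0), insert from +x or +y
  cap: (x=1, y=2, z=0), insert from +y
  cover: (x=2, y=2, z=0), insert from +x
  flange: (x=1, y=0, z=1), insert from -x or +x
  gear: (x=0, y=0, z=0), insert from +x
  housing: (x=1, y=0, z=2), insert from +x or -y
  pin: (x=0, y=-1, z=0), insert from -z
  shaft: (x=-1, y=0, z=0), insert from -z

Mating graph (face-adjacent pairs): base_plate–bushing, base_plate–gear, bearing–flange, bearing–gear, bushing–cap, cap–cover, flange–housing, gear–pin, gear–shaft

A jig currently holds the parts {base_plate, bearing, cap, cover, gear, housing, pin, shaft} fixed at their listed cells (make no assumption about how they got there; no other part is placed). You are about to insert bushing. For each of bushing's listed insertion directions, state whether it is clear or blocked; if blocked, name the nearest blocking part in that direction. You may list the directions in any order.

+x: blocked by cap; +y: clear

+x: nearest on ray is cap@(1, 2, 0) ⇒ blocked
+y: ray from bushing(0, 2, 0) has no placed part ⇒ clear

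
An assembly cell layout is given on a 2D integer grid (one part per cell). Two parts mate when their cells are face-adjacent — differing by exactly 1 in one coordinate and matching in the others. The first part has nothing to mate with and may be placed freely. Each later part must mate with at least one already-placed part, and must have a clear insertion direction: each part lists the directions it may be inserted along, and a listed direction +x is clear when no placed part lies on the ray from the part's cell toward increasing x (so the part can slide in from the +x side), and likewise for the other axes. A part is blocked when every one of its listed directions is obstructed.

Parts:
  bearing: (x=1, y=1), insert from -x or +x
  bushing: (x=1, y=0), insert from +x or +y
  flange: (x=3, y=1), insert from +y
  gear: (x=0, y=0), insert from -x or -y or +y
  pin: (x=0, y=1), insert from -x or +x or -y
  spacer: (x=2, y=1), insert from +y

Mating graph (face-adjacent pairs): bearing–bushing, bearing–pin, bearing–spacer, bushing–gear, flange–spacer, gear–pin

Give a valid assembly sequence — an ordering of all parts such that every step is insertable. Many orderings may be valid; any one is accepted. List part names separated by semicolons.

bearing; bushing; gear; spacer; flange; pin

1. bearing@(1, 1) [-x clear] — {bearing}
2. bushing@(1, 0) [+x clear] — {bearing, bushing}
3. gear@(0, 0) [-x clear] — {bearing, bushing, gear}
4. spacer@(2, 1) [+y clear] — {bearing, bushing, gear, spacer}
5. flange@(3, 1) [+y clear] — {bearing, bushing, flange, gear, spacer}
6. pin@(0, 1) [-x clear] — {bearing, bushing, flange, gear, pin, spacer}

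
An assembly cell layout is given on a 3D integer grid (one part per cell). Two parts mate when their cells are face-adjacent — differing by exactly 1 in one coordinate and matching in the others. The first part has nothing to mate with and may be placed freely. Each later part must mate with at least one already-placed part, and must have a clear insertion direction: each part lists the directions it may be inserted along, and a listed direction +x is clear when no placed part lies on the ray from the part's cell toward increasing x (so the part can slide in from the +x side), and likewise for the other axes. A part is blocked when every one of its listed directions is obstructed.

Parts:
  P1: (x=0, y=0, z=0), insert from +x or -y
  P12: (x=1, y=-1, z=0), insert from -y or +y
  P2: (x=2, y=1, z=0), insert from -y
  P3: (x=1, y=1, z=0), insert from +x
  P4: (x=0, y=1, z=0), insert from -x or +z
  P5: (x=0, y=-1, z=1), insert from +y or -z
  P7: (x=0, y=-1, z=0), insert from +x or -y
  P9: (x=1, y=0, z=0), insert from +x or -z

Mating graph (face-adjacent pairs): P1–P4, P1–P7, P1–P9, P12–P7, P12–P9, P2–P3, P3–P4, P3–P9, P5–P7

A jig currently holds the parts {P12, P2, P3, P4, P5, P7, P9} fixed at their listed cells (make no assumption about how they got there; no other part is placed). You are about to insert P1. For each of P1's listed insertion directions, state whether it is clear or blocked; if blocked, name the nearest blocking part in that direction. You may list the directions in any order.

+x: blocked by P9; -y: blocked by P7

+x: nearest on ray is P9@(1, 0, 0) ⇒ blocked
-y: nearest on ray is P7@(0, -1, 0) ⇒ blocked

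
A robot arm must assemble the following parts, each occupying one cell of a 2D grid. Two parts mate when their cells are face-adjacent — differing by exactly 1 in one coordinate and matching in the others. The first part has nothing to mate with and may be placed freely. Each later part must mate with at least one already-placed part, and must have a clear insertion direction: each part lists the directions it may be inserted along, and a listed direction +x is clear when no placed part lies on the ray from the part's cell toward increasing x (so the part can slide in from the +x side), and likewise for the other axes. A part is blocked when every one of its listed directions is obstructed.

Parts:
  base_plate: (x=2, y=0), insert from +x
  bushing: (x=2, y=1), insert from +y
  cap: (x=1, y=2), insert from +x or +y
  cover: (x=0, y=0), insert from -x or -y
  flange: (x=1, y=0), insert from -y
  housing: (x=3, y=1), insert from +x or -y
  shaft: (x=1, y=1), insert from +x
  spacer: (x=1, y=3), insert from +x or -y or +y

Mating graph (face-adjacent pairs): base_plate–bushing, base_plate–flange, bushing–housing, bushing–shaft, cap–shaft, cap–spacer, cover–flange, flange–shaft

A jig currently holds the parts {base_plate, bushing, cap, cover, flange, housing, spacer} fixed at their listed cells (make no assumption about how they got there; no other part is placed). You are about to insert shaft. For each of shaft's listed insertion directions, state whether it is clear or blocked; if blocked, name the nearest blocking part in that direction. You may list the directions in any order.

+x: nearest on ray is bushing@(2, 1) ⇒ blocked

+x: blocked by bushing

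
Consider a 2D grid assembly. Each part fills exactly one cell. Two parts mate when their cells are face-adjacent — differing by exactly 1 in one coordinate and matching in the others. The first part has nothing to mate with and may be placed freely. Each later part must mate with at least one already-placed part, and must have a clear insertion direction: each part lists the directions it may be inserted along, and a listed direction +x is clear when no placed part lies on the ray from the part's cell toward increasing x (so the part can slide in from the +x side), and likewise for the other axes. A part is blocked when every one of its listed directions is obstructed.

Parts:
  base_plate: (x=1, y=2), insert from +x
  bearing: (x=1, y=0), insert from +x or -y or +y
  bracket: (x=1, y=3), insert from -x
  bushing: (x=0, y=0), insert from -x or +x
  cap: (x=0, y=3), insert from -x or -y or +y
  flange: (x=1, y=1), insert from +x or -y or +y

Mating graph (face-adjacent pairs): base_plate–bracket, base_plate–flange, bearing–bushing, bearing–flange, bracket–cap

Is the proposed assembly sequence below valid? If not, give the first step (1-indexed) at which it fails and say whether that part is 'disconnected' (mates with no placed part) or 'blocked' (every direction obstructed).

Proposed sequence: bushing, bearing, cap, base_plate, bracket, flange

Invalid at step 3 (disconnected)

1. bushing@(0, 0) [-x clear] — {bushing}
2. bearing@(1, 0) [+x clear] — {bearing, bushing}
3. cap@(0, 3) — no placed neighbour ⇒ disconnected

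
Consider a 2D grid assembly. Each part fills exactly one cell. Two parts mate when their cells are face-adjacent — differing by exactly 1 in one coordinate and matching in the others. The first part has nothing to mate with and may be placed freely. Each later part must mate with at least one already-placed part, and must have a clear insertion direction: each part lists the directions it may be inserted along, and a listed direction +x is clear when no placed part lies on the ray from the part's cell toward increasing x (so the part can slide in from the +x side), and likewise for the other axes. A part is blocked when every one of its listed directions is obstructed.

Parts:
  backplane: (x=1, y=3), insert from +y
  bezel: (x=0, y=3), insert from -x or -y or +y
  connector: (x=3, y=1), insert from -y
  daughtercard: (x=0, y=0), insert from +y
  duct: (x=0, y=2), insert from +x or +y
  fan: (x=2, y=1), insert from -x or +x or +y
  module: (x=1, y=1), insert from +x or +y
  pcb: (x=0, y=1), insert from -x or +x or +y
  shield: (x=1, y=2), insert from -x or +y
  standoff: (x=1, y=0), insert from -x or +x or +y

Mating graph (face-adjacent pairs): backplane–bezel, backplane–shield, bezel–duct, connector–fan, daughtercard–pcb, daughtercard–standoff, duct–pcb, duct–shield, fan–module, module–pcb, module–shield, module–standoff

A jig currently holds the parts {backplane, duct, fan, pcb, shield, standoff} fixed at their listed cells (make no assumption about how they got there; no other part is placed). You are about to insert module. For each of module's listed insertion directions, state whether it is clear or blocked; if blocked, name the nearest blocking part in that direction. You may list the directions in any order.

+x: blocked by fan; +y: blocked by shield

+x: nearest on ray is fan@(2, 1) ⇒ blocked
+y: nearest on ray is shield@(1, 2) ⇒ blocked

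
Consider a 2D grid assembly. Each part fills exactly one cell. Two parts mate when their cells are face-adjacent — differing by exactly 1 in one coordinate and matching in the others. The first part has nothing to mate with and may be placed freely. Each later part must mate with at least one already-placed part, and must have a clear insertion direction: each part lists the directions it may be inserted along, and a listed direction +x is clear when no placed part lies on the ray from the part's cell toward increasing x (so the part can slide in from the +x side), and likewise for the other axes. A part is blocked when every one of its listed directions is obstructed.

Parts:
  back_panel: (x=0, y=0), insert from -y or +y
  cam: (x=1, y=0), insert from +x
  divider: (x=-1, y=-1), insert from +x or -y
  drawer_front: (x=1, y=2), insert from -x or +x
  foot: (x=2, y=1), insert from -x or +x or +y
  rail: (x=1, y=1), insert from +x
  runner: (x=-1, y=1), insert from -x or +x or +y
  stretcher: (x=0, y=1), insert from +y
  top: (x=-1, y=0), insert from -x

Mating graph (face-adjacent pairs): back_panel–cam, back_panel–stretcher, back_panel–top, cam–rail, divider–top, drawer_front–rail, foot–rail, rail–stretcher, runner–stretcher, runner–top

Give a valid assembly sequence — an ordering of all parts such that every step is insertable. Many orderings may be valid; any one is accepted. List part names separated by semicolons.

1. stretcher@(0, 1) [+y clear] — {stretcher}
2. runner@(-1, 1) [-x clear] — {runner, stretcher}
3. rail@(1, 1) [+x clear] — {rail, runner, stretcher}
4. drawer_front@(1, 2) [-x clear] — {drawer_front, rail, runner, stretcher}
5. back_panel@(0, 0) [-y clear] — {back_panel, drawer_front, rail, runner, stretcher}
6. foot@(2, 1) [+x clear] — {back_panel, drawer_front, foot, rail, runner, stretcher}
7. cam@(1, 0) [+x clear] — {back_panel, cam, drawer_front, foot, rail, runner, stretcher}
8. top@(-1, 0) [-x clear] — {back_panel, cam, drawer_front, foot, rail, runner, stretcher, top}
9. divider@(-1, -1) [+x clear] — {back_panel, cam, divider, drawer_front, foot, rail, runner, stretcher, top}

stretcher; runner; rail; drawer_front; back_panel; foot; cam; top; divider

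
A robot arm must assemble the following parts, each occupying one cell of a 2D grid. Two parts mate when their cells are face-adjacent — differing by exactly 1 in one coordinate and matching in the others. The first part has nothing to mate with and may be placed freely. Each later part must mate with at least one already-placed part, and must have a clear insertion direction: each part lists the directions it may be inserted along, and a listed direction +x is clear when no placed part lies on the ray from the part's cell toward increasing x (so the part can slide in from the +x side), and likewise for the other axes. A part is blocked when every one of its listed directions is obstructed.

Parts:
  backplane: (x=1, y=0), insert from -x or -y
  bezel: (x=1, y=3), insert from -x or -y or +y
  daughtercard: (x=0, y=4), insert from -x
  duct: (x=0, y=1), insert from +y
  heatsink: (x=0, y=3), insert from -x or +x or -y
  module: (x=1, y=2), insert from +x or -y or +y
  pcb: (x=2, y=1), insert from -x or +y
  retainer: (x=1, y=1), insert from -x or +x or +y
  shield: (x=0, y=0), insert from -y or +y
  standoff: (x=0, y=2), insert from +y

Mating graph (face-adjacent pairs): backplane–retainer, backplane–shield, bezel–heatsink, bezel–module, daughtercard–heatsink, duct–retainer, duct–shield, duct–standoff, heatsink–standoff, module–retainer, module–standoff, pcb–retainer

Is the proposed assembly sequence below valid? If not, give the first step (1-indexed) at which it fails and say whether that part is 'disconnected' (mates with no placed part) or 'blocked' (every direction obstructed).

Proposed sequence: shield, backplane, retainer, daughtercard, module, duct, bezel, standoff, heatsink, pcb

1. shield@(0, 0) [-y clear] — {shield}
2. backplane@(1, 0) [-y clear] — {backplane, shield}
3. retainer@(1, 1) [-x clear] — {backplane, retainer, shield}
4. daughtercard@(0, 4) — no placed neighbour ⇒ disconnected

Invalid at step 4 (disconnected)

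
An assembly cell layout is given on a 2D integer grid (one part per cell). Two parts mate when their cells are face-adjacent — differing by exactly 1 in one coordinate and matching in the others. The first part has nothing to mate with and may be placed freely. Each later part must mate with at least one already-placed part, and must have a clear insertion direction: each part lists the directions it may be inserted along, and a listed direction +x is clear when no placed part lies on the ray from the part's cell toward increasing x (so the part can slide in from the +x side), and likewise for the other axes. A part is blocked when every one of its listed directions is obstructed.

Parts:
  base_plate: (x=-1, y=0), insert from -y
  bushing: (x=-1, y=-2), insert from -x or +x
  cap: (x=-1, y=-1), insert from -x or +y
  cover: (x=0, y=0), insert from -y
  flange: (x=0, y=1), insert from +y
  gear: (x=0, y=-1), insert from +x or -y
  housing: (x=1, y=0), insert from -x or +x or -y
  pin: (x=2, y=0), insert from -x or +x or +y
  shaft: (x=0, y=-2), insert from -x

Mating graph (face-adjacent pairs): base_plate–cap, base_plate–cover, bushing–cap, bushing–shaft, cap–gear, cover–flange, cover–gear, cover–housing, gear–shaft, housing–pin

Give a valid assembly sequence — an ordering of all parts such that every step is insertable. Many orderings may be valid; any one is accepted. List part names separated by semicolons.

1. housing@(1, 0) [-x clear] — {housing}
2. cover@(0, 0) [-y clear] — {cover, housing}
3. gear@(0, -1) [+x clear] — {cover, gear, housing}
4. shaft@(0, -2) [-x clear] — {cover, gear, housing, shaft}
5. base_plate@(-1, 0) [-y clear] — {base_plate, cover, gear, housing, shaft}
6. cap@(-1, -1) [-x clear] — {base_plate, cap, cover, gear, housing, shaft}
7. flange@(0, 1) [+y clear] — {base_plate, cap, cover, flange, gear, housing, shaft}
8. pin@(2, 0) [+x clear] — {base_plate, cap, cover, flange, gear, housing, pin, shaft}
9. bushing@(-1, -2) [-x clear] — {base_plate, bushing, cap, cover, flange, gear, housing, pin, shaft}

housing; cover; gear; shaft; base_plate; cap; flange; pin; bushing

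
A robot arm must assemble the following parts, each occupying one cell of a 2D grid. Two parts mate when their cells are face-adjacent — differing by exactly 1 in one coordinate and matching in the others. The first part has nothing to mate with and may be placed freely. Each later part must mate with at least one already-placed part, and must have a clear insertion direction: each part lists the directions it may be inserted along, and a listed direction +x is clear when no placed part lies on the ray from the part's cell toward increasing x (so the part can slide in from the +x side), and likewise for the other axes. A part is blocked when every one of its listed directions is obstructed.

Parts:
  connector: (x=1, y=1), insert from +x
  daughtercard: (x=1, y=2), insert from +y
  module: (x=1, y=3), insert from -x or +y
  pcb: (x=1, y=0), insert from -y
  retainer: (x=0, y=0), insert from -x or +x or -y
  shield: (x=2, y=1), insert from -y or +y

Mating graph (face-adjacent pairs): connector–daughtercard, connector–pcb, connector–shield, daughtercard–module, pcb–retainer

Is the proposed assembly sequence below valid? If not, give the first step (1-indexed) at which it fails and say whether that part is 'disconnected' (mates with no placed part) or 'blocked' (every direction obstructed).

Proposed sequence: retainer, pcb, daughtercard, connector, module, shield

1. retainer@(0, 0) [-x clear] — {retainer}
2. pcb@(1, 0) [-y clear] — {pcb, retainer}
3. daughtercard@(1, 2) — no placed neighbour ⇒ disconnected

Invalid at step 3 (disconnected)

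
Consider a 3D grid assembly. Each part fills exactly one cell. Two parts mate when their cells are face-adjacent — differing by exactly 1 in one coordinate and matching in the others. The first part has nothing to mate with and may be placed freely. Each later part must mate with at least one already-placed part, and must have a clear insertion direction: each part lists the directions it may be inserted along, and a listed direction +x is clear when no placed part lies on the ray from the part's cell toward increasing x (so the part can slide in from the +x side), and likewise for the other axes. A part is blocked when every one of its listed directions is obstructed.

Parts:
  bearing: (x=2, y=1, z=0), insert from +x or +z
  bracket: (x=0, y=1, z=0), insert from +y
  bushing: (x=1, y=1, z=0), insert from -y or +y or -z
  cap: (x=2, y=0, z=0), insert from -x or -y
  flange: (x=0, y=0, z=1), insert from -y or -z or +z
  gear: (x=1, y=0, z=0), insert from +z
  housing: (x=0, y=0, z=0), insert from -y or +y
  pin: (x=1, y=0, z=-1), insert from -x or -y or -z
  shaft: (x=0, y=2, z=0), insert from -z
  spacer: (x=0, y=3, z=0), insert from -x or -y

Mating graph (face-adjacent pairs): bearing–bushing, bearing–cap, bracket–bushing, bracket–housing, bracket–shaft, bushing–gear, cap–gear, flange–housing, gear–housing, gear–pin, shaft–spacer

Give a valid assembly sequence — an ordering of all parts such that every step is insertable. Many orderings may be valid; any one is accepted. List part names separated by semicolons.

1. housing@(0, 0, 0) [-y clear] — {housing}
2. bracket@(0, 1, 0) [+y clear] — {bracket, housing}
3. shaft@(0, 2, 0) [-z clear] — {bracket, housing, shaft}
4. spacer@(0, 3, 0) [-x clear] — {bracket, housing, shaft, spacer}
5. flange@(0, 0, 1) [-y clear] — {bracket, flange, housing, shaft, spacer}
6. gear@(1, 0, 0) [+z clear] — {bracket, flange, gear, housing, shaft, spacer}
7. cap@(2, 0, 0) [-y clear] — {bracket, cap, flange, gear, housing, shaft, spacer}
8. bearing@(2, 1, 0) [+x clear] — {bearing, bracket, cap, flange, gear, housing, shaft, spacer}
9. pin@(1, 0, -1) [-x clear] — {bearing, bracket, cap, flange, gear, housing, pin, shaft, spacer}
10. bushing@(1, 1, 0) [+y clear] — {bearing, bracket, bushing, cap, flange, gear, housing, pin, shaft, spacer}

housing; bracket; shaft; spacer; flange; gear; cap; bearing; pin; bushing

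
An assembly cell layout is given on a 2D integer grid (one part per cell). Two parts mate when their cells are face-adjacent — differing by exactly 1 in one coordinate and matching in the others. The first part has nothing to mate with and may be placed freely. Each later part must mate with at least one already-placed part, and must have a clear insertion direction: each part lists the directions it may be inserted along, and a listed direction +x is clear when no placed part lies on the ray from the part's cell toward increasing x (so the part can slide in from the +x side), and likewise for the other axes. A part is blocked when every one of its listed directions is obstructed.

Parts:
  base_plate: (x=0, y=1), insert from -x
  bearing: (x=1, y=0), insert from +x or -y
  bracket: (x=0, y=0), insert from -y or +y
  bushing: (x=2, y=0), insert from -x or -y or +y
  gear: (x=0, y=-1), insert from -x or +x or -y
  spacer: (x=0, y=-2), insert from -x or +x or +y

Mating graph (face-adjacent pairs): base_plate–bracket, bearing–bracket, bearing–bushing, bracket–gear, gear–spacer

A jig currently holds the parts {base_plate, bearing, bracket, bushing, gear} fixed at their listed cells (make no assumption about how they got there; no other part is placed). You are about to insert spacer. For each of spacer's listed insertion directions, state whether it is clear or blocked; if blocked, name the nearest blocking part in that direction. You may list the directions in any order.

+x: clear; +y: blocked by gear; -x: clear

-x: ray from spacer(0, -2) has no placed part ⇒ clear
+x: ray from spacer(0, -2) has no placed part ⇒ clear
+y: nearest on ray is gear@(0, -1) ⇒ blocked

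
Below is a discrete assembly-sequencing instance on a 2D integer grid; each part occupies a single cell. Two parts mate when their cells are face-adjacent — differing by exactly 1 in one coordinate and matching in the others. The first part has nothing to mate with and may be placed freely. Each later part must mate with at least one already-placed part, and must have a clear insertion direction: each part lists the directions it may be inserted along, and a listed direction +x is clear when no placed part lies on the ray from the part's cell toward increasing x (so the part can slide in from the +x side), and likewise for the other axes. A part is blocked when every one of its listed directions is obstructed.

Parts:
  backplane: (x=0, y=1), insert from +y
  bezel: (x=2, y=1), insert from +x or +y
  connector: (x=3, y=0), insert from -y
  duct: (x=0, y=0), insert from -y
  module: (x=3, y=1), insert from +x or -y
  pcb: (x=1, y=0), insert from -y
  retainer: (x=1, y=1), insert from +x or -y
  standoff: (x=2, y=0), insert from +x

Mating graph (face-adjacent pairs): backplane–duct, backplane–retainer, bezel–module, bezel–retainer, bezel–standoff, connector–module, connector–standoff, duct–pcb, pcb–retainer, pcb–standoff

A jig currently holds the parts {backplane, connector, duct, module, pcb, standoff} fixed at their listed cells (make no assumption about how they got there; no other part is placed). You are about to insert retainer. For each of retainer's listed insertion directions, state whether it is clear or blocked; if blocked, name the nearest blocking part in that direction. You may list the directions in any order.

+x: blocked by module; -y: blocked by pcb

+x: nearest on ray is module@(3, 1) ⇒ blocked
-y: nearest on ray is pcb@(1, 0) ⇒ blocked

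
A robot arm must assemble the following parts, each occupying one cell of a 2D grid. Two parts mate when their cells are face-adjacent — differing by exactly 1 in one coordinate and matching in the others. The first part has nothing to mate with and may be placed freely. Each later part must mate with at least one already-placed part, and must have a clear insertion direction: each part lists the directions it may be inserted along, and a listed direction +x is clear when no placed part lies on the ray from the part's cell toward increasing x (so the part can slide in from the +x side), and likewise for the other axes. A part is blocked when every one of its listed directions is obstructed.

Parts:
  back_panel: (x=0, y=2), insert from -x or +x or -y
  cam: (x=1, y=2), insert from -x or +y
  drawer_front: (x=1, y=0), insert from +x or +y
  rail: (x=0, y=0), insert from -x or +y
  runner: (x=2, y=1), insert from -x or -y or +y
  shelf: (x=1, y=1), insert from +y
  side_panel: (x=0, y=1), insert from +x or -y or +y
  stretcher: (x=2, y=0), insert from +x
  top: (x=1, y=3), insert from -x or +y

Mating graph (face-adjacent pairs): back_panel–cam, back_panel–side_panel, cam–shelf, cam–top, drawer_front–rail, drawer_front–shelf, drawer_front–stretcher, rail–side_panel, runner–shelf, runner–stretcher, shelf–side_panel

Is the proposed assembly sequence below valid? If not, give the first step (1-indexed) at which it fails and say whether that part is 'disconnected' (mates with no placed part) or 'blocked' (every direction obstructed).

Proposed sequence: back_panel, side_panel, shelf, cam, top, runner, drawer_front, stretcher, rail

1. back_panel@(0, 2) [-x clear] — {back_panel}
2. side_panel@(0, 1) [+x clear] — {back_panel, side_panel}
3. shelf@(1, 1) [+y clear] — {back_panel, shelf, side_panel}
4. cam@(1, 2) [+y clear] — {back_panel, cam, shelf, side_panel}
5. top@(1, 3) [-x clear] — {back_panel, cam, shelf, side_panel, top}
6. runner@(2, 1) [-y clear] — {back_panel, cam, runner, shelf, side_panel, top}
7. drawer_front@(1, 0) [+x clear] — {back_panel, cam, drawer_front, runner, shelf, side_panel, top}
8. stretcher@(2, 0) [+x clear] — {back_panel, cam, drawer_front, runner, shelf, side_panel, stretcher, top}
9. rail@(0, 0) [-x clear] — {back_panel, cam, drawer_front, rail, runner, shelf, side_panel, stretcher, top}

Valid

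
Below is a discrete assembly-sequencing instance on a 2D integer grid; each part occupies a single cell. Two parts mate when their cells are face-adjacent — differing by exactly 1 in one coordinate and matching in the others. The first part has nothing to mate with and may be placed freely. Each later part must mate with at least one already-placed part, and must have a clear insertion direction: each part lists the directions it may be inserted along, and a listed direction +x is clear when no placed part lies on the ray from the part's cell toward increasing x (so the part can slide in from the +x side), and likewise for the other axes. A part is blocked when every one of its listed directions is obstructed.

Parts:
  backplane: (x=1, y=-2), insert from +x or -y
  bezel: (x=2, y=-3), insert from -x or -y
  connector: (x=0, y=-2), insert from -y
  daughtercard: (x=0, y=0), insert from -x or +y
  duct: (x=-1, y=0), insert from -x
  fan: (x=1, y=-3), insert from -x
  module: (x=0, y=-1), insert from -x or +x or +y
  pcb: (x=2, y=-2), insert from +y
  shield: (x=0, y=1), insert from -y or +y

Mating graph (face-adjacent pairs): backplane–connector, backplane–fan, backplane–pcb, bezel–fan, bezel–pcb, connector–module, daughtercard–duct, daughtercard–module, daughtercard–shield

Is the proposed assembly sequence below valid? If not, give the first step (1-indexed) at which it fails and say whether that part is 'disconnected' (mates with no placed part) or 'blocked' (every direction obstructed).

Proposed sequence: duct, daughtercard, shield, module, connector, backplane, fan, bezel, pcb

1. duct@(-1, 0) [-x clear] — {duct}
2. daughtercard@(0, 0) [+y clear] — {daughtercard, duct}
3. shield@(0, 1) [+y clear] — {daughtercard, duct, shield}
4. module@(0, -1) [-x clear] — {daughtercard, duct, module, shield}
5. connector@(0, -2) [-y clear] — {connector, daughtercard, duct, module, shield}
6. backplane@(1, -2) [+x clear] — {backplane, connector, daughtercard, duct, module, shield}
7. fan@(1, -3) [-x clear] — {backplane, connector, daughtercard, duct, fan, module, shield}
8. bezel@(2, -3) [-y clear] — {backplane, bezel, connector, daughtercard, duct, fan, module, shield}
9. pcb@(2, -2) [+y clear] — {backplane, bezel, connector, daughtercard, duct, fan, module, pcb, shield}

Valid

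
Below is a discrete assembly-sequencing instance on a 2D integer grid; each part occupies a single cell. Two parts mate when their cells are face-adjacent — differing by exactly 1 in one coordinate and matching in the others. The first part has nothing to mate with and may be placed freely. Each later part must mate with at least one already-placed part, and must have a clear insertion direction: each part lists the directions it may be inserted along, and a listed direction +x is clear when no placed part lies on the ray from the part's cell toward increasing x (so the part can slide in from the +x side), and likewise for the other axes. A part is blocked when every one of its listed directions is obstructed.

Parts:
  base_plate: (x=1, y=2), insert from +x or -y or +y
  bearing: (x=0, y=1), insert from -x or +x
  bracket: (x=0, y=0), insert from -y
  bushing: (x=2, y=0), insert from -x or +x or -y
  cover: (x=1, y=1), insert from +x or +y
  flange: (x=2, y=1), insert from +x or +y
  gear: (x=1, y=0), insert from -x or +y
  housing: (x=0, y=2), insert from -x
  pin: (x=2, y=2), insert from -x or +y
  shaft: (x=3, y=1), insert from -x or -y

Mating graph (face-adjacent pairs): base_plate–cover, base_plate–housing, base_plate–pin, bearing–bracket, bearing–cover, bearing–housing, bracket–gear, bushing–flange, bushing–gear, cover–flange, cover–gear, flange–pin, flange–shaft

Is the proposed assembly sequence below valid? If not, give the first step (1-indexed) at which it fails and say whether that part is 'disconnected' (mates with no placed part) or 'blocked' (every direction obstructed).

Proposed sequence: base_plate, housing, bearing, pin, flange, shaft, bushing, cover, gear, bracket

Invalid at step 8 (blocked)

1. base_plate@(1, 2) [+x clear] — {base_plate}
2. housing@(0, 2) [-x clear] — {base_plate, housing}
3. bearing@(0, 1) [-x clear] — {base_plate, bearing, housing}
4. pin@(2, 2) [+y clear] — {base_plate, bearing, housing, pin}
5. flange@(2, 1) [+x clear] — {base_plate, bearing, flange, housing, pin}
6. shaft@(3, 1) [-y clear] — {base_plate, bearing, flange, housing, pin, shaft}
7. bushing@(2, 0) [-x clear] — {base_plate, bearing, bushing, flange, housing, pin, shaft}
8. cover@(1, 1) — +x/+y all obstructed ⇒ blocked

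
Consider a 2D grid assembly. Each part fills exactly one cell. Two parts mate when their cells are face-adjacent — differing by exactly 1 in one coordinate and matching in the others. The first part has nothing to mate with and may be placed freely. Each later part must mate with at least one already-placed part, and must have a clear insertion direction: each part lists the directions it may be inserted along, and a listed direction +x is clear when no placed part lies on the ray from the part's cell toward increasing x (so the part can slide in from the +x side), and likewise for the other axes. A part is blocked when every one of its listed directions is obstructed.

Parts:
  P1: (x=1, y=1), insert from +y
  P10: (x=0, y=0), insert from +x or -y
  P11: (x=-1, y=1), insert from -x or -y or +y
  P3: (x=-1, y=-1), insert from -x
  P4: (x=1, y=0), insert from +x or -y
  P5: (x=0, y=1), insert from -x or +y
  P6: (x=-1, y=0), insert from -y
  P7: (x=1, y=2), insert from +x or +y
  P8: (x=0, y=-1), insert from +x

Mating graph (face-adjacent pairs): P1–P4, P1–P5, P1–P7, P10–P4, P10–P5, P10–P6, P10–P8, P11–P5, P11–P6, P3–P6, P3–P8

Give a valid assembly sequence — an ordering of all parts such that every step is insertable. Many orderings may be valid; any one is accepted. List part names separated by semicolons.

1. P11@(-1, 1) [-x clear] — {P11}
2. P6@(-1, 0) [-y clear] — {P11, P6}
3. P5@(0, 1) [+y clear] — {P11, P5, P6}
4. P1@(1, 1) [+y clear] — {P1, P11, P5, P6}
5. P7@(1, 2) [+x clear] — {P1, P11, P5, P6, P7}
6. P10@(0, 0) [+x clear] — {P1, P10, P11, P5, P6, P7}
7. P8@(0, -1) [+x clear] — {P1, P10, P11, P5, P6, P7, P8}
8. P3@(-1, -1) [-x clear] — {P1, P10, P11, P3, P5, P6, P7, P8}
9. P4@(1, 0) [+x clear] — {P1, P10, P11, P3, P4, P5, P6, P7, P8}

P11; P6; P5; P1; P7; P10; P8; P3; P4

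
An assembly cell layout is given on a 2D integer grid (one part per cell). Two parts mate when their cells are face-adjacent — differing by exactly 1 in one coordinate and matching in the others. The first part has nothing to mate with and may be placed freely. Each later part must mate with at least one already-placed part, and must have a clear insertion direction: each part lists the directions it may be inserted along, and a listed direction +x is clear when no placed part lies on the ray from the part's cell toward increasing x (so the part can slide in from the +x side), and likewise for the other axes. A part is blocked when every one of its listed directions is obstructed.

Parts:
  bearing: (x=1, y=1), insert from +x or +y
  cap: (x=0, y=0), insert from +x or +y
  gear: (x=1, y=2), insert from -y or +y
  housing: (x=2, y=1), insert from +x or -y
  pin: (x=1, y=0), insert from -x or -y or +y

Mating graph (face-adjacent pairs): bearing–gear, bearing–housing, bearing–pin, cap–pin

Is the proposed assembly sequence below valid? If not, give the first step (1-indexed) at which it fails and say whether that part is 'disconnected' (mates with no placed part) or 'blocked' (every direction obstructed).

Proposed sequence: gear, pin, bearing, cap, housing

Invalid at step 2 (disconnected)

1. gear@(1, 2) [-y clear] — {gear}
2. pin@(1, 0) — no placed neighbour ⇒ disconnected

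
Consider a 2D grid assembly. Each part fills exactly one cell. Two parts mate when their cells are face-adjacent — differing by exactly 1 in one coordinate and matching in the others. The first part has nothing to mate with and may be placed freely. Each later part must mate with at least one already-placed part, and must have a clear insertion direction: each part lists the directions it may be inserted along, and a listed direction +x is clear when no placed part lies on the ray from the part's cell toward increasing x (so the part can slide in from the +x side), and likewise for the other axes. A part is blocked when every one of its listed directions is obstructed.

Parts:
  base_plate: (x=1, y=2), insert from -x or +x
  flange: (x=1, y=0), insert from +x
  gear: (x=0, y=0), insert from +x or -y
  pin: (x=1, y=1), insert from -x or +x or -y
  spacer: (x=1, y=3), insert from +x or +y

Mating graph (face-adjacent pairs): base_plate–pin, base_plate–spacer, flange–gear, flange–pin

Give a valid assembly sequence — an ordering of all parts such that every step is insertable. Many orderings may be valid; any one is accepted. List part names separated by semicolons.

gear; flange; pin; base_plate; spacer

1. gear@(0, 0) [+x clear] — {gear}
2. flange@(1, 0) [+x clear] — {flange, gear}
3. pin@(1, 1) [-x clear] — {flange, gear, pin}
4. base_plate@(1, 2) [-x clear] — {base_plate, flange, gear, pin}
5. spacer@(1, 3) [+x clear] — {base_plate, flange, gear, pin, spacer}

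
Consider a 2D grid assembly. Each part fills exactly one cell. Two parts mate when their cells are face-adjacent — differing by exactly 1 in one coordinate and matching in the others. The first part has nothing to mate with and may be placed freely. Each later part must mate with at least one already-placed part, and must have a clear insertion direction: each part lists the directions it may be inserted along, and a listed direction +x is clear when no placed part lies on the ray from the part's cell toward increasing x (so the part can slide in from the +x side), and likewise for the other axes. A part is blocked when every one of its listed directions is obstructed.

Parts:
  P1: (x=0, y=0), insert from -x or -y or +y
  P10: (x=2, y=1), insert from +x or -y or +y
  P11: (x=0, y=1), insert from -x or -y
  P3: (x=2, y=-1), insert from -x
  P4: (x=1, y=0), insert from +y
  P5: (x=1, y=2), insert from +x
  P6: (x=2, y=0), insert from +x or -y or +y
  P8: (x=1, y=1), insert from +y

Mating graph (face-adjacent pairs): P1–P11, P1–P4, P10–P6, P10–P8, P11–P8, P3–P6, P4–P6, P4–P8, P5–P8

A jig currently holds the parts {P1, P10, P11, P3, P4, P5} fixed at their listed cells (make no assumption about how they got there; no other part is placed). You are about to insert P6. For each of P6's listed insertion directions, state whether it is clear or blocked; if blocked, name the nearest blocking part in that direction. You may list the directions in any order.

+x: ray from P6(2, 0) has no placed part ⇒ clear
-y: nearest on ray is P3@(2, -1) ⇒ blocked
+y: nearest on ray is P10@(2, 1) ⇒ blocked

+x: clear; +y: blocked by P10; -y: blocked by P3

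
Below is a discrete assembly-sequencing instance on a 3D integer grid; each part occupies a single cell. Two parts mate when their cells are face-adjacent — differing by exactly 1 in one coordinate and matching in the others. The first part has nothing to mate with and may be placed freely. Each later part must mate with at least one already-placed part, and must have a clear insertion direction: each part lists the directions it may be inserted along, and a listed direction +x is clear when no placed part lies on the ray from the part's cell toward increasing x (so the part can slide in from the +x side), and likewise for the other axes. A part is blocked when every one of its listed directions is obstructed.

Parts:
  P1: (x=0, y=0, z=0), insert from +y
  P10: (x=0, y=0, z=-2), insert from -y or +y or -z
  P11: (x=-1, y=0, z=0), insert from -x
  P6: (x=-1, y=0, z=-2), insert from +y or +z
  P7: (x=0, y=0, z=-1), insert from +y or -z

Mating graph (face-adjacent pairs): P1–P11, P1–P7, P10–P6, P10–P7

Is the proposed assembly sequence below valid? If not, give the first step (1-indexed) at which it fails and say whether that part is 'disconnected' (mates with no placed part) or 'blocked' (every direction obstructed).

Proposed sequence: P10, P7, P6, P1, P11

Valid

1. P10@(0, 0, -2) [-y clear] — {P10}
2. P7@(0, 0, -1) [+y clear] — {P10, P7}
3. P6@(-1, 0, -2) [+y clear] — {P10, P6, P7}
4. P1@(0, 0, 0) [+y clear] — {P1, P10, P6, P7}
5. P11@(-1, 0, 0) [-x clear] — {P1, P10, P11, P6, P7}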